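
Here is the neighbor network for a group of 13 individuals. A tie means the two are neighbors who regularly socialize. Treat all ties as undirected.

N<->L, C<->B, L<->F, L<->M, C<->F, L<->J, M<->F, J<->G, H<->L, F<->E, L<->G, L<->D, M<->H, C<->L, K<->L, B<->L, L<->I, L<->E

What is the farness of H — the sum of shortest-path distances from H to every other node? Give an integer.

Distances from H: B:2, C:2, D:2, E:2, F:2, G:2, I:2, J:2, K:2, L:1, M:1, N:2.
Sum = 2 + 2 + 2 + 2 + 2 + 2 + 2 + 2 + 2 + 1 + 1 + 2 = 22.

22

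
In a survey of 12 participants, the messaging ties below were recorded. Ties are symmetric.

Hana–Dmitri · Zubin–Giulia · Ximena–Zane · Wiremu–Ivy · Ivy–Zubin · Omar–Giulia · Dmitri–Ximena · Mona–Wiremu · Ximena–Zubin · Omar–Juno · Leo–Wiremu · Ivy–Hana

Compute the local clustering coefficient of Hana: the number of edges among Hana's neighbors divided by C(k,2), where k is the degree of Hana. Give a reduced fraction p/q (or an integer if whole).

0

Hana's neighbors: Dmitri and Ivy (k = 2).
Possible neighbor pairs: C(2,2) = 1. Edges among them: none → e = 0.
Clustering(Hana) = 0/1.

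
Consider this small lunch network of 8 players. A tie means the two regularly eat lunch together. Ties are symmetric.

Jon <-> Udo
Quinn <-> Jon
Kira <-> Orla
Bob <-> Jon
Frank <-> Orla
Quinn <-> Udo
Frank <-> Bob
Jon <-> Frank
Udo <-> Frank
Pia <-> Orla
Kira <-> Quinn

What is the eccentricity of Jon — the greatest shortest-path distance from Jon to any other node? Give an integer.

3

Distances from Jon: Bob:1, Frank:1, Kira:2, Orla:2, Pia:3, Quinn:1, Udo:1.
The largest is 3 (to Pia), so the eccentricity of Jon is 3.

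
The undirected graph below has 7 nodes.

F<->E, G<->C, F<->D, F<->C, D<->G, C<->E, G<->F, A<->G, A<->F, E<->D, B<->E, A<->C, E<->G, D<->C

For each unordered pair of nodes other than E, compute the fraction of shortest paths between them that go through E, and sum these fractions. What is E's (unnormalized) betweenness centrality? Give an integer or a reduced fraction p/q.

Pairs whose geodesics pass through E — B–F: 1; B–C: 1; B–G: 1; B–A: 3/3; B–D: 1.
All other pairs contribute 0.
Summing the contributions gives betweenness(E) = 5.

5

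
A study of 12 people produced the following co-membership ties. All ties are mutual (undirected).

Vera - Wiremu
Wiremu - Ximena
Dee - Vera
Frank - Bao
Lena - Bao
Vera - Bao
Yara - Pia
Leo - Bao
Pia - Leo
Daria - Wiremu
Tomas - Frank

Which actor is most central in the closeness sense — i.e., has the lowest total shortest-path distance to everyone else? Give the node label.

Bao

Farness (sum of distances to all others) for each node — Bao:21, Daria:39, Dee:33, Frank:29, Lena:31, Leo:27, Pia:35, Tomas:39, Vera:23, Wiremu:29, Ximena:39, Yara:45.
The smallest farness is 21, for Bao, so Bao has the highest closeness.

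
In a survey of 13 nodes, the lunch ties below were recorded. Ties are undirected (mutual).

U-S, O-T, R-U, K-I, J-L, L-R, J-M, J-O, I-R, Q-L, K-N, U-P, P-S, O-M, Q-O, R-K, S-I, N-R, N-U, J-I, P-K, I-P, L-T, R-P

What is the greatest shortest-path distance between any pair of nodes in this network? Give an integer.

Eccentricity of each node (its greatest distance to any other): I:3, J:3, K:3, L:3, M:4, N:4, O:4, P:3, Q:4, R:3, S:4, T:4, U:4.
The maximum eccentricity is 4, realized for instance by the pair U–O via U – R – L – Q – O. So the diameter is 4.

4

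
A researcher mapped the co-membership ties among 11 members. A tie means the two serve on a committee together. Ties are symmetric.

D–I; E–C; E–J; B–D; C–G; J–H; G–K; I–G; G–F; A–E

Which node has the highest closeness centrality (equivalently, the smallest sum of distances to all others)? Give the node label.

G

Farness (sum of distances to all others) for each node — A:34, B:42, C:22, D:33, E:25, F:30, G:21, H:41, I:26, J:32, K:30.
The smallest farness is 21, for G, so G has the highest closeness.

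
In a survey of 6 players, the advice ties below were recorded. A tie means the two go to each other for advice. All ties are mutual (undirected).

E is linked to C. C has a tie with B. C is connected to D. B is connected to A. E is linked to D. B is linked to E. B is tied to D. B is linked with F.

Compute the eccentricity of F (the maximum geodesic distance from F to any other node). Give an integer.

Distances from F: A:2, B:1, C:2, D:2, E:2.
The largest is 2 (to D, A, E, and C), so the eccentricity of F is 2.

2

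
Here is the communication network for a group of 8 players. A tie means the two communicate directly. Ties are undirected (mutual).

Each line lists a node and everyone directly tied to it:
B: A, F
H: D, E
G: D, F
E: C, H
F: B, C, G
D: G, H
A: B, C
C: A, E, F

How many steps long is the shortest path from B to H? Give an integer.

4

One shortest route is B – A – C – E – H, which uses 4 edges, and at distance 3 from B we only reach {D, E}, which does not include H. So d(B,H) = 4.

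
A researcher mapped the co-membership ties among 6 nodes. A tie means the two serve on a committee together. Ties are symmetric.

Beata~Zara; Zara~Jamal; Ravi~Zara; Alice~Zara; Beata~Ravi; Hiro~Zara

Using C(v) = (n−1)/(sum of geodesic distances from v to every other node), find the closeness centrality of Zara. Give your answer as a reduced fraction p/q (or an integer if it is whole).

Distances from Zara: Alice:1, Beata:1, Hiro:1, Jamal:1, Ravi:1. Sum = 5.
n = 6, so closeness = 5/5 = 1.

1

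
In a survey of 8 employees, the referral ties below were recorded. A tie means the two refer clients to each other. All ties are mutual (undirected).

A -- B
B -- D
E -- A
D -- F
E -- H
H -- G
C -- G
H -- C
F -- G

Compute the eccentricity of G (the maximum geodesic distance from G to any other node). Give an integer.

3

Distances from G: A:3, B:3, C:1, D:2, E:2, F:1, H:1.
The largest is 3 (to A and B), so the eccentricity of G is 3.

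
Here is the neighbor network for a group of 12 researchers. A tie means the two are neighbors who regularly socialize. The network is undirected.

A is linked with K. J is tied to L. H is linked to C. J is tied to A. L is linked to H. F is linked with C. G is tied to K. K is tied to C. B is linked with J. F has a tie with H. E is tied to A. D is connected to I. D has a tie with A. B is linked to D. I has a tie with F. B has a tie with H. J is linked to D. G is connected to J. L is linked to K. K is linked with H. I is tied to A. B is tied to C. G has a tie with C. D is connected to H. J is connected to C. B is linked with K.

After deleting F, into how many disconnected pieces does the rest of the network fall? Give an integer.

F's neighbors (C, H, and I) remain reachable from one another through other ties, so the rest of the network stays in one piece.

1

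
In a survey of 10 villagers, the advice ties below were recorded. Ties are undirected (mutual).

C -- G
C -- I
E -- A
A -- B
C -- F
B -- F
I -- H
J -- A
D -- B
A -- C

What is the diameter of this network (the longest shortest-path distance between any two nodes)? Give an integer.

5

Eccentricity of each node (its greatest distance to any other): A:3, B:4, C:3, D:5, E:4, F:3, G:4, H:5, I:4, J:4.
The maximum eccentricity is 5, realized for instance by the pair H–D via H – I – C – F – B – D. So the diameter is 5.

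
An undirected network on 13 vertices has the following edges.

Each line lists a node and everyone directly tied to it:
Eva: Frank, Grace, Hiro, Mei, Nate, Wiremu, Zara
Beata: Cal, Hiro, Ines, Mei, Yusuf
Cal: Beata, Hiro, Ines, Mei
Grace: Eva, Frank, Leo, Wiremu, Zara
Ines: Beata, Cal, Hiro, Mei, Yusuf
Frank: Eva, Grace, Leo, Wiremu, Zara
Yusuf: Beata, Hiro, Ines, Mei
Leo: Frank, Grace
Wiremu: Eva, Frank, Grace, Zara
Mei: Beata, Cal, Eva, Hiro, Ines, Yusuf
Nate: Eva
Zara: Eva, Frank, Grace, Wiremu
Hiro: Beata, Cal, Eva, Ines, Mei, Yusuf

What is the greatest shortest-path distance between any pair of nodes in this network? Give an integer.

Eccentricity of each node (its greatest distance to any other): Beata:4, Cal:4, Eva:2, Frank:3, Grace:3, Hiro:3, Ines:4, Leo:4, Mei:3, Nate:3, Wiremu:3, Yusuf:4, Zara:3.
The maximum eccentricity is 4, realized for instance by the pair Cal–Leo via Cal – Hiro – Eva – Frank – Leo. So the diameter is 4.

4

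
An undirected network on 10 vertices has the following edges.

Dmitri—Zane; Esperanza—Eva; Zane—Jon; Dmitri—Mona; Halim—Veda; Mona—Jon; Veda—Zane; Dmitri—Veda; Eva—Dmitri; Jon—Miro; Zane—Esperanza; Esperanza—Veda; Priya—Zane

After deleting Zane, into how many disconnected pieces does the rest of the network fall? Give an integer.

2

Without Zane, the remaining ties split the others into: {Dmitri, Esperanza, Eva, Halim, Jon, Miro, Mona, Veda}; {Priya}.
That's 2 separate components.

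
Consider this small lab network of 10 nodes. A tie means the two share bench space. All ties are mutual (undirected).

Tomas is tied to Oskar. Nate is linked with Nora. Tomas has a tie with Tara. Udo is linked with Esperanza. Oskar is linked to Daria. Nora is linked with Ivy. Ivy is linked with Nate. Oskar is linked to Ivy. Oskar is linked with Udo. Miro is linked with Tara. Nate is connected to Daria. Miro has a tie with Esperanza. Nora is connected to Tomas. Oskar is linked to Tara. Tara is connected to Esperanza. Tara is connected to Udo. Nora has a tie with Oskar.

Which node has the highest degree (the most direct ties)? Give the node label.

Degrees — Daria:2, Esperanza:3, Ivy:3, Miro:2, Nate:3, Nora:4, Oskar:6, Tara:5, Tomas:3, Udo:3.
The maximum is 6, attained only by Oskar.

Oskar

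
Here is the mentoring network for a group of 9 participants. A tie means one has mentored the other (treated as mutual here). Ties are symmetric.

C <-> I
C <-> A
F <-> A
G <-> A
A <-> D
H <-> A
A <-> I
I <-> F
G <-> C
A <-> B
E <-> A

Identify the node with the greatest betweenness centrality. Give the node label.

A

Unnormalized betweenness of each node: A:24, B:0, C:1/2, D:0, E:0, F:0, G:0, H:0, I:1/2.
A has the largest value, 24, making it the main broker — the node through which the most shortest paths run.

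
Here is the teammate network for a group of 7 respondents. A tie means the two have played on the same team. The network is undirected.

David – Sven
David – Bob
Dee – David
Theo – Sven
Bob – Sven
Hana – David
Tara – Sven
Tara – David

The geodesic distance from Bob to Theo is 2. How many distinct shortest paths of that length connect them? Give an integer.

1

The shortest distance is 2, and the only length-2 path is Bob–Sven–Theo. So there is exactly 1 shortest path.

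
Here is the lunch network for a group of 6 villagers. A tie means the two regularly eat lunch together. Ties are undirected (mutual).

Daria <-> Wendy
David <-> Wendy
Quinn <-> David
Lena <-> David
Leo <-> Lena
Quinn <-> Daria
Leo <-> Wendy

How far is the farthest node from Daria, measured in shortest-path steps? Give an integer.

3

Distances from Daria: David:2, Lena:3, Leo:2, Quinn:1, Wendy:1.
The largest is 3 (to Lena), so the eccentricity of Daria is 3.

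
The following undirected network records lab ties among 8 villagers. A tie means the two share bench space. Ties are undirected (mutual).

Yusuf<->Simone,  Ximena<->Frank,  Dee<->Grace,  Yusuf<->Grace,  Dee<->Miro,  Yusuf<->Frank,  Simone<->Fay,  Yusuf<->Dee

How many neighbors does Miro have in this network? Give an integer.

Miro is directly tied to Dee. That is 1 neighbor, so the degree of Miro is 1.

1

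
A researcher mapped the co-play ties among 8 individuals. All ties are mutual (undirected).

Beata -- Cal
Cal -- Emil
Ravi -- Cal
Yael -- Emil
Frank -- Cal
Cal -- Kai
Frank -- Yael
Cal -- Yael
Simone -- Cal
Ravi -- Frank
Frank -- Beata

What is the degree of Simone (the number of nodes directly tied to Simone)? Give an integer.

Simone is directly tied to Cal. That is 1 neighbor, so the degree of Simone is 1.

1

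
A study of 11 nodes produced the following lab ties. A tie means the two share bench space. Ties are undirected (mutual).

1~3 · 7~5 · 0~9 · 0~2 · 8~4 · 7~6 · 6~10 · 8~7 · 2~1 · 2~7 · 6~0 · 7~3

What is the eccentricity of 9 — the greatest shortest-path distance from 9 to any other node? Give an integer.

5

Distances from 9: 0:1, 1:3, 2:2, 3:4, 4:5, 5:4, 6:2, 7:3, 8:4, 10:3.
The largest is 5 (to 4), so the eccentricity of 9 is 5.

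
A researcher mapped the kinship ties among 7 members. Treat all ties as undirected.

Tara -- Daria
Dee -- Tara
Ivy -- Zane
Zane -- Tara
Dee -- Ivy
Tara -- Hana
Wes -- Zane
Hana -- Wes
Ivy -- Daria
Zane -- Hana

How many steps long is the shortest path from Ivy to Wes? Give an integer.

One shortest route is Ivy – Zane – Wes, which uses 2 edges, and Ivy and Wes are not directly tied, so nothing shorter exists. So d(Ivy,Wes) = 2.

2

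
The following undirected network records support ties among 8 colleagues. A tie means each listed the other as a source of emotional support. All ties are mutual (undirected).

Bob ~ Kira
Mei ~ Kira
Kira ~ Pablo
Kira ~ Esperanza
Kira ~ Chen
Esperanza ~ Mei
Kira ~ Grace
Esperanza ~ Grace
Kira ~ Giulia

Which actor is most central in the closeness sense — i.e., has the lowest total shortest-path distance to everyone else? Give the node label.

Farness (sum of distances to all others) for each node — Bob:13, Chen:13, Esperanza:11, Giulia:13, Grace:12, Kira:7, Mei:12, Pablo:13.
The smallest farness is 7, for Kira, so Kira has the highest closeness.

Kira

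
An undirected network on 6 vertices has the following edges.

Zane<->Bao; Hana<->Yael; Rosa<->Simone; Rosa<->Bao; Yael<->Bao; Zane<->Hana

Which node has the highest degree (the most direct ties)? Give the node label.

Degrees — Bao:3, Hana:2, Rosa:2, Simone:1, Yael:2, Zane:2.
The maximum is 3, attained only by Bao.

Bao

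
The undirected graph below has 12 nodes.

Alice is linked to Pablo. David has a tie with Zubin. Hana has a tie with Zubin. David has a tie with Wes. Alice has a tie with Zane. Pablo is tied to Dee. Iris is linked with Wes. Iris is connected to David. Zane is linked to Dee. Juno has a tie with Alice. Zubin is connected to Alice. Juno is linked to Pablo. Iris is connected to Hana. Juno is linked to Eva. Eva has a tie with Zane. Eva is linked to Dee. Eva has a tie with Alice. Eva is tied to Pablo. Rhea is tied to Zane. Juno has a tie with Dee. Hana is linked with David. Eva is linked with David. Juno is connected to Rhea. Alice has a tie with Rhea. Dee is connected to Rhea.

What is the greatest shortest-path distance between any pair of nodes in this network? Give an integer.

Eccentricity of each node (its greatest distance to any other): Alice:3, David:3, Dee:3, Eva:2, Hana:3, Iris:4, Juno:3, Pablo:3, Rhea:4, Wes:4, Zane:3, Zubin:3.
The maximum eccentricity is 4, realized for instance by the pair Wes–Rhea via Wes – David – Eva – Juno – Rhea. So the diameter is 4.

4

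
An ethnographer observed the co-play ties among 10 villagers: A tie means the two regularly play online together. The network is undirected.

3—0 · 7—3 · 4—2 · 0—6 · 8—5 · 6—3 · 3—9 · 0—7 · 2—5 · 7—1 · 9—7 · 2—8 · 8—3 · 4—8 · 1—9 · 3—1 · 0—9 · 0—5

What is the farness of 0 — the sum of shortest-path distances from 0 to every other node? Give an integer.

Distances from 0: 1:2, 2:2, 3:1, 4:3, 5:1, 6:1, 7:1, 8:2, 9:1.
Sum = 2 + 2 + 1 + 3 + 1 + 1 + 1 + 2 + 1 = 14.

14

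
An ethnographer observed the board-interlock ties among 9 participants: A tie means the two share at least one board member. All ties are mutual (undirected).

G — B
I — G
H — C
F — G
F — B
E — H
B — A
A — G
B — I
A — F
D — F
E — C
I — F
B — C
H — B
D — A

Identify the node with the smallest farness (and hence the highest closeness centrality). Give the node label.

Farness (sum of distances to all others) for each node — A:13, B:10, C:14, D:18, E:20, F:12, G:13, H:14, I:14.
The smallest farness is 10, for B, so B has the highest closeness.

B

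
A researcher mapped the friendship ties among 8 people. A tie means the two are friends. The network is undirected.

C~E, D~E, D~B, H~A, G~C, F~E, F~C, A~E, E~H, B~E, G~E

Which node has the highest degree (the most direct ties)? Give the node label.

E

Degrees — A:2, B:2, C:3, D:2, E:7, F:2, G:2, H:2.
The maximum is 7, attained only by E.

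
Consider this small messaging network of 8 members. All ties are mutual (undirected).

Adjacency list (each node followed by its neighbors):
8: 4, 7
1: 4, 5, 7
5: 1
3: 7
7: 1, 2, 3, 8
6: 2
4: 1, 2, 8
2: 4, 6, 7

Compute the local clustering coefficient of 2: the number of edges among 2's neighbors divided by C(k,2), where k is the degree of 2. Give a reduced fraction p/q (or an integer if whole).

0

2's neighbors: 4, 6, and 7 (k = 3).
Possible neighbor pairs: C(3,2) = 3. Edges among them: none → e = 0.
Clustering(2) = 0/3 = 0.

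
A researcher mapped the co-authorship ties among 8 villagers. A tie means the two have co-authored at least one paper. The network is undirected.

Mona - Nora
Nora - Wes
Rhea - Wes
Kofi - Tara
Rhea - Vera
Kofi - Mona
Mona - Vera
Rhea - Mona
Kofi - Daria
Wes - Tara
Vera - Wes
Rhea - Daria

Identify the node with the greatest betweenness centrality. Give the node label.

Wes

Unnormalized betweenness of each node: Daria:1/2, Kofi:17/6, Mona:25/6, Nora:1/3, Rhea:7/2, Tara:1, Vera:1/3, Wes:13/3.
Wes has the largest value, 13/3, making it the main broker — the node through which the most shortest paths run.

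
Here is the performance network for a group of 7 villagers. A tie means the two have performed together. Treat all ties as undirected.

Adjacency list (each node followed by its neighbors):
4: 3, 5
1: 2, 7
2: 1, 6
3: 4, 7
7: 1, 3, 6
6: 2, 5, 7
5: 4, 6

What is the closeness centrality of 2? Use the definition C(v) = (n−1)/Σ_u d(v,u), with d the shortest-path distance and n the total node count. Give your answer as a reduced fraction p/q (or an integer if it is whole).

Distances from 2: 1:1, 3:3, 4:3, 5:2, 6:1, 7:2. Sum = 12.
n = 7, so closeness = 6/12 = 1/2.

1/2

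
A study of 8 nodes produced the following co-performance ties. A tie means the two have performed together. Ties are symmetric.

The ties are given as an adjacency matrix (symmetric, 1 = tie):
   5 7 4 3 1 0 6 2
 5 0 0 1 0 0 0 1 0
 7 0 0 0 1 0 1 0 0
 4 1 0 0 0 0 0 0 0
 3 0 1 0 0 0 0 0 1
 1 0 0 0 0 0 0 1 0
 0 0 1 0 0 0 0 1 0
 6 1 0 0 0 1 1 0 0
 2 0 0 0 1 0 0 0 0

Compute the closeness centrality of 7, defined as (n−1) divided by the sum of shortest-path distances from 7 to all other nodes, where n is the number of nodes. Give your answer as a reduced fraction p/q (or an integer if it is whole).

Distances from 7: 0:1, 1:3, 2:2, 3:1, 4:4, 5:3, 6:2. Sum = 16.
n = 8, so closeness = 7/16.

7/16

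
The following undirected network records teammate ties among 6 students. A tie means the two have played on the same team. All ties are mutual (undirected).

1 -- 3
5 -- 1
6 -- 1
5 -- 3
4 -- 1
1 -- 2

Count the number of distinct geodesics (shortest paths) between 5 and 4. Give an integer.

1

The shortest distance is 2, and the only length-2 path is 5–1–4. So there is exactly 1 shortest path.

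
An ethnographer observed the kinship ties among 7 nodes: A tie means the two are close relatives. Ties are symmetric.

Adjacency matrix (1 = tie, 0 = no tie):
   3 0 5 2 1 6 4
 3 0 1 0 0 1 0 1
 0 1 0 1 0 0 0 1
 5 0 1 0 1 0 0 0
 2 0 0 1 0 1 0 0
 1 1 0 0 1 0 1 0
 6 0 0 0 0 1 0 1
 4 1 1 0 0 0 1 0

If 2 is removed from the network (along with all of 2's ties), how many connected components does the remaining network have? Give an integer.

1

2's neighbors (1 and 5) remain reachable from one another through other ties, so the rest of the network stays in one piece.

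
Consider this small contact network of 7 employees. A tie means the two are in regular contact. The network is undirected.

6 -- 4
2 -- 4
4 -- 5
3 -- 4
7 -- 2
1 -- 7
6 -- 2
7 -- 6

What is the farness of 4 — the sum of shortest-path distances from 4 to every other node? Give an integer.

Distances from 4: 1:3, 2:1, 3:1, 5:1, 6:1, 7:2.
Sum = 3 + 1 + 1 + 1 + 1 + 2 = 9.

9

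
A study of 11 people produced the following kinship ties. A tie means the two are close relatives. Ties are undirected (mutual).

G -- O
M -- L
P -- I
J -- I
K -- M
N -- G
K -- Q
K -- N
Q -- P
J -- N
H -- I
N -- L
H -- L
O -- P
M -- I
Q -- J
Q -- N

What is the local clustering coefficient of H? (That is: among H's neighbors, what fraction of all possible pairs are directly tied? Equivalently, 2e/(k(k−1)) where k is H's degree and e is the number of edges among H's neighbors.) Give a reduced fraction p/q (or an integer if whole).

H's neighbors: I and L (k = 2).
Possible neighbor pairs: C(2,2) = 1. Edges among them: none → e = 0.
Clustering(H) = 0/1.

0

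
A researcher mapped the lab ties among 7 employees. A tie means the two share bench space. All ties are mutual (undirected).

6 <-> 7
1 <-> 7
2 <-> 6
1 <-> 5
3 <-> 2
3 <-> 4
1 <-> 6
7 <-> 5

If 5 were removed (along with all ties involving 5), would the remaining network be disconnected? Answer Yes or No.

Even without 5, every remaining node can still reach every other (the residual graph is connected), so 5 is not a cut vertex.

No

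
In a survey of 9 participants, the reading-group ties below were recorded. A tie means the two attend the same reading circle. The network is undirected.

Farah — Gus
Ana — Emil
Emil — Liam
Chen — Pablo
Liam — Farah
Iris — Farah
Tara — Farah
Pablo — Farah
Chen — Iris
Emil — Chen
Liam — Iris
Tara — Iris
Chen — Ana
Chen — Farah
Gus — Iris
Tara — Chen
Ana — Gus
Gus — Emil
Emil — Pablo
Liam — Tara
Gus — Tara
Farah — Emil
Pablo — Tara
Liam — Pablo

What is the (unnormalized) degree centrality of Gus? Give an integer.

Gus is directly tied to Ana, Emil, Farah, Iris, and Tara. That is 5 neighbors, so the degree of Gus is 5.

5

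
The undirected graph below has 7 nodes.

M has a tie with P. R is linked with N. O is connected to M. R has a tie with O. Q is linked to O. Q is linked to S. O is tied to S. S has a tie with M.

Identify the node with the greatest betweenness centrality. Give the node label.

O

Unnormalized betweenness of each node: M:5, N:0, O:9, P:0, Q:0, R:5, S:1.
O has the largest value, 9, making it the main broker — the node through which the most shortest paths run.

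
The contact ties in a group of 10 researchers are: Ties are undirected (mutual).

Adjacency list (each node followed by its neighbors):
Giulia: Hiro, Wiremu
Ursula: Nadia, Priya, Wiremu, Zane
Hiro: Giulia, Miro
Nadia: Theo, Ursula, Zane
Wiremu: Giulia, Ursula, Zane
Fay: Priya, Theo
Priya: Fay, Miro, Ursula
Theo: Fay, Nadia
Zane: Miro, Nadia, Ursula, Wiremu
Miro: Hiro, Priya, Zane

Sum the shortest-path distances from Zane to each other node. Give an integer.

Distances from Zane: Fay:3, Giulia:2, Hiro:2, Miro:1, Nadia:1, Priya:2, Theo:2, Ursula:1, Wiremu:1.
Sum = 3 + 2 + 2 + 1 + 1 + 2 + 2 + 1 + 1 = 15.

15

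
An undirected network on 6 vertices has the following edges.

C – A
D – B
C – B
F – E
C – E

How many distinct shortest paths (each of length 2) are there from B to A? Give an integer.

The shortest distance is 2, and the only length-2 path is B–C–A. So there is exactly 1 shortest path.

1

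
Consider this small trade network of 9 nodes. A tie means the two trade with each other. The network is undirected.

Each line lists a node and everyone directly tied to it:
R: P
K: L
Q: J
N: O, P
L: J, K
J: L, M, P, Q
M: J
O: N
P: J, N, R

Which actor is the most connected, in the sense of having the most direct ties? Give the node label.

J

Degrees — J:4, K:1, L:2, M:1, N:2, O:1, P:3, Q:1, R:1.
The maximum is 4, attained only by J.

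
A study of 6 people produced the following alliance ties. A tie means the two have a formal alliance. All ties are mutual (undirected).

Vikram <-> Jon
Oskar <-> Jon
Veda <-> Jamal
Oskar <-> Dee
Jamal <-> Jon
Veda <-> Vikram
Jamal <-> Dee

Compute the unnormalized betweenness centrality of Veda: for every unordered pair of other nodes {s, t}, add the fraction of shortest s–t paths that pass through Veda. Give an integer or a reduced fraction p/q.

5/6

Pairs whose geodesics pass through Veda — Vikram–Jamal: 1/2; Vikram–Dee: 1/3.
All other pairs contribute 0.
Summing the contributions gives betweenness(Veda) = 5/6.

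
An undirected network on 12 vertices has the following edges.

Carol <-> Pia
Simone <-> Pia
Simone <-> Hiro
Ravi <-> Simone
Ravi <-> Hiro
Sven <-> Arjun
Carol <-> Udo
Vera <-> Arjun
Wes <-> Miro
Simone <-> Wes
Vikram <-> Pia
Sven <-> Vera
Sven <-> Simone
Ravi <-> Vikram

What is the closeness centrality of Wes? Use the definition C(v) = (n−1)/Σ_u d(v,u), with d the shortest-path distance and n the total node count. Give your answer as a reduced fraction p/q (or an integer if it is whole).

11/26

Distances from Wes: Arjun:3, Carol:3, Hiro:2, Miro:1, Pia:2, Ravi:2, Simone:1, Sven:2, Udo:4, Vera:3, Vikram:3. Sum = 26.
n = 12, so closeness = 11/26.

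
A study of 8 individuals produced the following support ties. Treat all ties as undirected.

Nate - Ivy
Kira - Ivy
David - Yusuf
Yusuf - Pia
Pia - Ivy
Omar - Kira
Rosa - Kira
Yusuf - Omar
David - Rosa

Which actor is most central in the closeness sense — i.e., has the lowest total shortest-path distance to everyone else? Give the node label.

Kira

Farness (sum of distances to all others) for each node — David:15, Ivy:12, Kira:11, Nate:18, Omar:13, Pia:13, Rosa:14, Yusuf:12.
The smallest farness is 11, for Kira, so Kira has the highest closeness.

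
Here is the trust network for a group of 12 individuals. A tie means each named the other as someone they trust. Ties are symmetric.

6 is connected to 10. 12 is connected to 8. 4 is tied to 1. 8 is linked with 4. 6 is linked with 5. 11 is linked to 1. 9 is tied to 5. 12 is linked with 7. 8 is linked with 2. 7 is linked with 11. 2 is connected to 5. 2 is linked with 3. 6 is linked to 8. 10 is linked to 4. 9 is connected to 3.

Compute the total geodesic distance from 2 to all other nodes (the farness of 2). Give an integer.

24

Distances from 2: 1:3, 3:1, 4:2, 5:1, 6:2, 7:3, 8:1, 9:2, 10:3, 11:4, 12:2.
Sum = 3 + 1 + 2 + 1 + 2 + 3 + 1 + 2 + 3 + 4 + 2 = 24.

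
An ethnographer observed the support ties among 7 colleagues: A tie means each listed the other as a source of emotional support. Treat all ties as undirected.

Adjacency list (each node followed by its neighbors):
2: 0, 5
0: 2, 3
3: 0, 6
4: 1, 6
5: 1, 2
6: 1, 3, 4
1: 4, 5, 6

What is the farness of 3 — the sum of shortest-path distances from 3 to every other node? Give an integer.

Distances from 3: 0:1, 1:2, 2:2, 4:2, 5:3, 6:1.
Sum = 1 + 2 + 2 + 2 + 3 + 1 = 11.

11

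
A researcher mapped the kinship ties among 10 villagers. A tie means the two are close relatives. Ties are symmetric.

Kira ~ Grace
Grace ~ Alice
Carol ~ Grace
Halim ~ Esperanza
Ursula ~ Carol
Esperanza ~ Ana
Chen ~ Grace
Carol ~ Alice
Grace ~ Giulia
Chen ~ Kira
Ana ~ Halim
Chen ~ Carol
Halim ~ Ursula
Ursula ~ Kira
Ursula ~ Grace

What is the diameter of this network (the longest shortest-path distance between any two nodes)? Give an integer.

Eccentricity of each node (its greatest distance to any other): Alice:4, Ana:4, Carol:3, Chen:4, Esperanza:4, Giulia:4, Grace:3, Halim:3, Kira:3, Ursula:2.
The maximum eccentricity is 4, realized for instance by the pair Ana–Alice via Ana – Halim – Ursula – Carol – Alice. So the diameter is 4.

4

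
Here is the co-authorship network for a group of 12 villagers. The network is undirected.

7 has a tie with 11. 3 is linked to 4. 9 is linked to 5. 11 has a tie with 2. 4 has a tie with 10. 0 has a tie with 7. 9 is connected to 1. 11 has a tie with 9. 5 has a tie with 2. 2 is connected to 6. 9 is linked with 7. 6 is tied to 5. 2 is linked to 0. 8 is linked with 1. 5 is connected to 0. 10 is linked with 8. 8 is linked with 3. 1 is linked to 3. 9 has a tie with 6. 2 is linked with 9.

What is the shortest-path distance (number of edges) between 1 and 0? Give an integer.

One shortest route is 1 – 9 – 2 – 0, which uses 3 edges, and at distance 2 from 1 we only reach {2, 4, 5, 6, 7, 10, 11}, which does not include 0. So d(1,0) = 3.

3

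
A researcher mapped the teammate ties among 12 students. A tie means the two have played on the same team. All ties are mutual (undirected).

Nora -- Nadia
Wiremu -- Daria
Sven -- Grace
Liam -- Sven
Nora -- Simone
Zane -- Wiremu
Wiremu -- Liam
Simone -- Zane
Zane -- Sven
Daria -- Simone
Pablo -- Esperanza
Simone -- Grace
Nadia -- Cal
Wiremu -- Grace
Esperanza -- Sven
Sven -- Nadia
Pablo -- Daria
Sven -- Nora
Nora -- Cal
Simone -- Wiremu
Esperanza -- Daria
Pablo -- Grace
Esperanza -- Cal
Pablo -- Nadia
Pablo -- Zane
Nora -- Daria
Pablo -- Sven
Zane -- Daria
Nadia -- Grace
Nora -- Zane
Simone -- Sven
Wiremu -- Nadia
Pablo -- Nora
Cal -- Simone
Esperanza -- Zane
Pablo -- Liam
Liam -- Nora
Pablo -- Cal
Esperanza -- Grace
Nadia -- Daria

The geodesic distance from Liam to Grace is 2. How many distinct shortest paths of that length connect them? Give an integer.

3

The shortest distance is 2. The length-2 paths are: Liam–Pablo–Grace; Liam–Wiremu–Grace; Liam–Sven–Grace.
That gives 3 distinct shortest paths.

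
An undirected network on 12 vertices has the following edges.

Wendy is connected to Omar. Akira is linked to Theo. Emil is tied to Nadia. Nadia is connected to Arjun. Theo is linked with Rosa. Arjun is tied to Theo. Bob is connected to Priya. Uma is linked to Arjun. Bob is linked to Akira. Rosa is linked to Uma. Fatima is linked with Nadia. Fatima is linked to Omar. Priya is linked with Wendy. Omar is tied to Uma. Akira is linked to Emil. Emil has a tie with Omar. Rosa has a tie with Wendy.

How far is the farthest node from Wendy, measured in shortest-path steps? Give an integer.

3

Distances from Wendy: Akira:3, Arjun:3, Bob:2, Emil:2, Fatima:2, Nadia:3, Omar:1, Priya:1, Rosa:1, Theo:2, Uma:2.
The largest is 3 (to Arjun, Akira, and Nadia), so the eccentricity of Wendy is 3.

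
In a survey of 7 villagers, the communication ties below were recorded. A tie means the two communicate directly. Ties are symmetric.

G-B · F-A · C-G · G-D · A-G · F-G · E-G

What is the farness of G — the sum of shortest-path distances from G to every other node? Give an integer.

6

Distances from G: A:1, B:1, C:1, D:1, E:1, F:1.
Sum = 1 + 1 + 1 + 1 + 1 + 1 = 6.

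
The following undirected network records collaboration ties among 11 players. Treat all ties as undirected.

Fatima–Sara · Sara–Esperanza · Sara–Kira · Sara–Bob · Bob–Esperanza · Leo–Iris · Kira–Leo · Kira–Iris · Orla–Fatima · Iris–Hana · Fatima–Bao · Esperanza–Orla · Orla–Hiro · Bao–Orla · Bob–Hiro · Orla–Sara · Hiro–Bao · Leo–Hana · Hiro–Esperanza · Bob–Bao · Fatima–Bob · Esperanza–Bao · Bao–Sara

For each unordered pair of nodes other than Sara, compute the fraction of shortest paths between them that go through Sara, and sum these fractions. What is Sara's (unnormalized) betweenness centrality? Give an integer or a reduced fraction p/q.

489/20

Pairs whose geodesics pass through Sara — Kira–Hiro: 4/4; Kira–Esperanza: 1; Kira–Orla: 1; Kira–Bob: 1; Kira–Bao: 1; Kira–Fatima: 1; Iris–Hiro: 4/4; Iris–Esperanza: 1; Iris–Orla: 1; Iris–Bob: 1; Iris–Bao: 1; Iris–Fatima: 1; Hana–Hiro: 8/8; Hana–Esperanza: 2/2 … (+12 more pairs).
All other pairs contribute 0.
Summing the contributions gives betweenness(Sara) = 489/20.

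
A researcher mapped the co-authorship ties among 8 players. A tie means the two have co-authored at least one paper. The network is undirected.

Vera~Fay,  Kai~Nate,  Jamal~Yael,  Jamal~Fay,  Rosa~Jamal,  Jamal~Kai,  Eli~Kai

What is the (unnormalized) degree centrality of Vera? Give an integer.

1

Vera is directly tied to Fay. That is 1 neighbor, so the degree of Vera is 1.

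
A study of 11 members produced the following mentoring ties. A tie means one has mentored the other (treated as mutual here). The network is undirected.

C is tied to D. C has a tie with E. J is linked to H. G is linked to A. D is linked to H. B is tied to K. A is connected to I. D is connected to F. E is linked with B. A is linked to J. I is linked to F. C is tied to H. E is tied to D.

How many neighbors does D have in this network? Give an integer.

D is directly tied to C, E, F, and H. That is 4 neighbors, so the degree of D is 4.

4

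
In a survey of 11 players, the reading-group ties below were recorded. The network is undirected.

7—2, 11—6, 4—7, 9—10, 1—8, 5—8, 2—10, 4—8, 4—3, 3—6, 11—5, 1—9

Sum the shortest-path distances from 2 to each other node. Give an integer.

Distances from 2: 1:3, 3:3, 4:2, 5:4, 6:4, 7:1, 8:3, 9:2, 10:1, 11:5.
Sum = 3 + 3 + 2 + 4 + 4 + 1 + 3 + 2 + 1 + 5 = 28.

28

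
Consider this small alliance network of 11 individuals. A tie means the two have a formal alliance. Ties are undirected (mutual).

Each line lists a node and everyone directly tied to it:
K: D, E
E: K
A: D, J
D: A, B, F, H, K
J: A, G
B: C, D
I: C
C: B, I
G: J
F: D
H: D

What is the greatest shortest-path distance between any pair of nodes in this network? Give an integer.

Eccentricity of each node (its greatest distance to any other): A:4, B:4, C:5, D:3, E:5, F:4, G:6, H:4, I:6, J:5, K:4.
The maximum eccentricity is 6, realized for instance by the pair G–I via G – J – A – D – B – C – I. So the diameter is 6.

6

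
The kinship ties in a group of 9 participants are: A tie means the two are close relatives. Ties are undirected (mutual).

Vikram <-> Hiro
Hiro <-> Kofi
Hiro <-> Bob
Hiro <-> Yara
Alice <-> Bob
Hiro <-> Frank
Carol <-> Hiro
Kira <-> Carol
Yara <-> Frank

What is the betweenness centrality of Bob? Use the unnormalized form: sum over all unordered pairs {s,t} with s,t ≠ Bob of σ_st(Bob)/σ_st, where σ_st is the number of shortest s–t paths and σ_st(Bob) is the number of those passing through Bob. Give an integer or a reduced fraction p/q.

7

Pairs whose geodesics pass through Bob — Frank–Alice: 1; Carol–Alice: 1; Vikram–Alice: 1; Kira–Alice: 1; Alice–Kofi: 1; Alice–Yara: 1; Alice–Hiro: 1.
All other pairs contribute 0.
Summing the contributions gives betweenness(Bob) = 7.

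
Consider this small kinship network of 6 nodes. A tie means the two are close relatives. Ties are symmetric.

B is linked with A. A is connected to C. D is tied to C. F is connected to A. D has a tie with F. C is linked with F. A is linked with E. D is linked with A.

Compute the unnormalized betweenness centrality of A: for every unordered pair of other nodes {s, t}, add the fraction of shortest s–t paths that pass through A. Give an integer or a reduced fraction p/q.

Pairs whose geodesics pass through A — F–E: 1; F–B: 1; D–E: 1; D–B: 1; C–E: 1; C–B: 1; E–B: 1.
All other pairs contribute 0.
Summing the contributions gives betweenness(A) = 7.

7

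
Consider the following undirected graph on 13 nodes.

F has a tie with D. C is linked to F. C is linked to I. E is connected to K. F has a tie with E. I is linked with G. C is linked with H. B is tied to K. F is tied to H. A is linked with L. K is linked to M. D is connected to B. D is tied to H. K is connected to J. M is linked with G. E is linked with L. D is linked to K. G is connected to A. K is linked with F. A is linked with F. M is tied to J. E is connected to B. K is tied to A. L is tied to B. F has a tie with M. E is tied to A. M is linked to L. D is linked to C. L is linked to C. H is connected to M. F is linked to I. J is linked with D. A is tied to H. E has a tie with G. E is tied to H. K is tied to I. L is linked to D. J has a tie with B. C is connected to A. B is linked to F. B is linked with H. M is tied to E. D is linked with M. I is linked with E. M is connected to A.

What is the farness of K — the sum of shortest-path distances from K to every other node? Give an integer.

Distances from K: A:1, B:1, C:2, D:1, E:1, F:1, G:2, H:2, I:1, J:1, L:2, M:1.
Sum = 1 + 1 + 2 + 1 + 1 + 1 + 2 + 2 + 1 + 1 + 2 + 1 = 16.

16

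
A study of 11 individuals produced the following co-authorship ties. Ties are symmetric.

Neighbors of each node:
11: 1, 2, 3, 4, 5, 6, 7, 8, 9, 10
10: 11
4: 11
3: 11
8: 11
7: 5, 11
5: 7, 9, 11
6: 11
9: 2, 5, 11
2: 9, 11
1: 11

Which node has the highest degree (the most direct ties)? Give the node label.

Degrees — 1:1, 2:2, 3:1, 4:1, 5:3, 6:1, 7:2, 8:1, 9:3, 10:1, 11:10.
The maximum is 10, attained only by 11.

11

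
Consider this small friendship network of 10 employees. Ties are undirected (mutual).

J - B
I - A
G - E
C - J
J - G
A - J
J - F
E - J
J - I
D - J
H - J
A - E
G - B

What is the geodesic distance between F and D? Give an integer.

2

One shortest route is F – J – D, which uses 2 edges, and F and D are not directly tied, so nothing shorter exists. So d(F,D) = 2.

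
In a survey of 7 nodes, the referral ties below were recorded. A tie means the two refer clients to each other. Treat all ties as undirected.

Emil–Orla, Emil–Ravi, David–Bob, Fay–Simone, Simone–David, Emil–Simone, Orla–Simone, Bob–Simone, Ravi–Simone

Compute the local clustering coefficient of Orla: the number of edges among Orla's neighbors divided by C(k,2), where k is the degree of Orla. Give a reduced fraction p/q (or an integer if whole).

Orla's neighbors: Emil and Simone (k = 2).
Possible neighbor pairs: C(2,2) = 1. Edges among them: Emil–Simone → e = 1.
Clustering(Orla) = 1/1.

1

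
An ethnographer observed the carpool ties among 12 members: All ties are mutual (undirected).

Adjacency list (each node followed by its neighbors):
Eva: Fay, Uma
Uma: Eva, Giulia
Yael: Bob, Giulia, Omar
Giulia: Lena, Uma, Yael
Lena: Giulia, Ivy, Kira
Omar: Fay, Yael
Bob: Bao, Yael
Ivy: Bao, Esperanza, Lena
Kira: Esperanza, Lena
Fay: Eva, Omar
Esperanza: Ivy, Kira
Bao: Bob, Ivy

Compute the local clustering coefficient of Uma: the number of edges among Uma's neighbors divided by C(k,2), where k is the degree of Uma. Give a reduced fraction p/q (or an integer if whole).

Uma's neighbors: Eva and Giulia (k = 2).
Possible neighbor pairs: C(2,2) = 1. Edges among them: none → e = 0.
Clustering(Uma) = 0/1.

0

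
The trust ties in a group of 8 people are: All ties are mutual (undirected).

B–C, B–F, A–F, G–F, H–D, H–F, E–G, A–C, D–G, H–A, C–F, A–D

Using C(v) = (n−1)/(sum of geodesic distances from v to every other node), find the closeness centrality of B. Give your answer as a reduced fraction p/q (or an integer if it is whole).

1/2

Distances from B: A:2, C:1, D:3, E:3, F:1, G:2, H:2. Sum = 14.
n = 8, so closeness = 7/14 = 1/2.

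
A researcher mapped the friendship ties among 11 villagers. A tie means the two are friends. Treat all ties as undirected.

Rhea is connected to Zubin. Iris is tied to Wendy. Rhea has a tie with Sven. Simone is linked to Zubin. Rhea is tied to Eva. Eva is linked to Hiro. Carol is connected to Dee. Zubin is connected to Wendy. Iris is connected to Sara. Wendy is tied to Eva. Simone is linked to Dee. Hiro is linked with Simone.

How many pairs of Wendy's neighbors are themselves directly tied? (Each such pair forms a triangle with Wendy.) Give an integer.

0

Wendy's neighbors are Eva, Iris, and Zubin, but none of them are tied to each other, so no triangle contains Wendy.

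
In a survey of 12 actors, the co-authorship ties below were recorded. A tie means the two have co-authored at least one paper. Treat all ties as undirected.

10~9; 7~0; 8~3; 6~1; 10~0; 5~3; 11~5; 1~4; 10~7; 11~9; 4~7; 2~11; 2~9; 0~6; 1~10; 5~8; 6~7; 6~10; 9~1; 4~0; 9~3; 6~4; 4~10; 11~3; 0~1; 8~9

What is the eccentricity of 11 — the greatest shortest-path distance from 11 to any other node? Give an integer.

Distances from 11: 0:3, 1:2, 2:1, 3:1, 4:3, 5:1, 6:3, 7:3, 8:2, 9:1, 10:2.
The largest is 3 (to 4, 7, 6, and 0), so the eccentricity of 11 is 3.

3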